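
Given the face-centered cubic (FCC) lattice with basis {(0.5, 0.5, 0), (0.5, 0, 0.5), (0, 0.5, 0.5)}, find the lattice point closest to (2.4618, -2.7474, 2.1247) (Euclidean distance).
(2.5, -2.5, 2)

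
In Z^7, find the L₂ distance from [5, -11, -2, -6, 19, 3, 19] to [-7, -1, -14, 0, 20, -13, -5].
35.4542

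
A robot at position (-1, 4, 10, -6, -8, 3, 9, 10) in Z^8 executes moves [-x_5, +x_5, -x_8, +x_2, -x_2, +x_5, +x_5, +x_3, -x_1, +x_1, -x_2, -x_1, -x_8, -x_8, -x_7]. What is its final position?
(-2, 3, 11, -6, -6, 3, 8, 7)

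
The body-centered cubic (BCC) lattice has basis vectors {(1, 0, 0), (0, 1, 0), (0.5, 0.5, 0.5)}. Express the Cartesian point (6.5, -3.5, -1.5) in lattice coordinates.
8b₁ - 2b₂ - 3b₃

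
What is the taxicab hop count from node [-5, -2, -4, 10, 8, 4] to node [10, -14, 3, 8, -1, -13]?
62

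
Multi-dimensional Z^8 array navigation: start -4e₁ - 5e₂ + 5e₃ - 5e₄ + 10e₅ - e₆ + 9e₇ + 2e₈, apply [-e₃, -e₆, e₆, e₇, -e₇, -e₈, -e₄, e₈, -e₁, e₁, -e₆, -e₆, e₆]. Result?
(-4, -5, 4, -6, 10, -2, 9, 2)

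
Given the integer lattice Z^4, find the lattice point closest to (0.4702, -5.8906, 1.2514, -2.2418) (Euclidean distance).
(0, -6, 1, -2)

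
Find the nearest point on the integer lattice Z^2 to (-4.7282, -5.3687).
(-5, -5)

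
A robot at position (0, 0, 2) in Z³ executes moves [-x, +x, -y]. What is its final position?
(0, -1, 2)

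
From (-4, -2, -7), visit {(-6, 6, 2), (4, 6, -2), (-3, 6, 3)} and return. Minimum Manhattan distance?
56
(one optimal route: (-4, -2, -7) → (-6, 6, 2) → (-3, 6, 3) → (4, 6, -2) → (-4, -2, -7))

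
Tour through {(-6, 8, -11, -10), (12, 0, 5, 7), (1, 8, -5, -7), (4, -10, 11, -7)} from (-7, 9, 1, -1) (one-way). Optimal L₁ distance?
114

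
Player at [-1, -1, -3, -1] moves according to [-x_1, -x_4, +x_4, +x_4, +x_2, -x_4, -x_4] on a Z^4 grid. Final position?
(-2, 0, -3, -2)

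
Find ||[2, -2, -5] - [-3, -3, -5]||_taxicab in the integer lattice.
6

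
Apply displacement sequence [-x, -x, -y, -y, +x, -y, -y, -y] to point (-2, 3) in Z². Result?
(-3, -2)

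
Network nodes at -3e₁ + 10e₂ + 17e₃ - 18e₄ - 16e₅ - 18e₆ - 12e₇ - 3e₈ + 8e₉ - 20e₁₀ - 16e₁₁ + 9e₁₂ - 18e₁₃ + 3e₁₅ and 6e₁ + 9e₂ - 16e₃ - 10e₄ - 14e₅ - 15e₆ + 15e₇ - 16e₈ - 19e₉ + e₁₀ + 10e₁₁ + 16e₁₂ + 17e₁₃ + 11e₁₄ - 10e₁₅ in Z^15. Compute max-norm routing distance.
35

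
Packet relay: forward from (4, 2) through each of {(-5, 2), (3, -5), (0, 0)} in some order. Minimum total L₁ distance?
23
(one optimal route: (4, 2) → (3, -5) → (0, 0) → (-5, 2))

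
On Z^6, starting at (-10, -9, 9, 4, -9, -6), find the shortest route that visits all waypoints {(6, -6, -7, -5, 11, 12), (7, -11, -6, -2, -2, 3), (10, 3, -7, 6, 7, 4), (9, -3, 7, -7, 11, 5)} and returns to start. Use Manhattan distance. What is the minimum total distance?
226
(one optimal route: (-10, -9, 9, 4, -9, -6) → (7, -11, -6, -2, -2, 3) → (10, 3, -7, 6, 7, 4) → (6, -6, -7, -5, 11, 12) → (9, -3, 7, -7, 11, 5) → (-10, -9, 9, 4, -9, -6))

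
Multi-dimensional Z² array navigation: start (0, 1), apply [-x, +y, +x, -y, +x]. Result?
(1, 1)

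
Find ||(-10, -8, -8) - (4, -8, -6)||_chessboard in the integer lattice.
14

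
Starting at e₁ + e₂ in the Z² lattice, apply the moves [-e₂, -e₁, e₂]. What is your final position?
(0, 1)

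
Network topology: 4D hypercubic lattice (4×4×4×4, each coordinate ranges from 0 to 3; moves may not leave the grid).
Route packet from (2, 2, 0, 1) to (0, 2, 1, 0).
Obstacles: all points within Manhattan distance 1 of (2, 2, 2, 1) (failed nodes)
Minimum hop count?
4
(one shortest path: (2, 2, 0, 1) → (1, 2, 0, 1) → (0, 2, 0, 1) → (0, 2, 1, 1) → (0, 2, 1, 0))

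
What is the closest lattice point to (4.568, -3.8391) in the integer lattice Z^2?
(5, -4)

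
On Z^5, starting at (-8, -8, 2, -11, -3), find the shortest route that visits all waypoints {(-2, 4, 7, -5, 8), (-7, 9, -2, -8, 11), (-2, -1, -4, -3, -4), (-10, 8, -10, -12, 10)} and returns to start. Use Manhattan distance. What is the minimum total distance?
144
(one optimal route: (-8, -8, 2, -11, -3) → (-2, -1, -4, -3, -4) → (-2, 4, 7, -5, 8) → (-7, 9, -2, -8, 11) → (-10, 8, -10, -12, 10) → (-8, -8, 2, -11, -3))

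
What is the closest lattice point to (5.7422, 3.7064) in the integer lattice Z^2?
(6, 4)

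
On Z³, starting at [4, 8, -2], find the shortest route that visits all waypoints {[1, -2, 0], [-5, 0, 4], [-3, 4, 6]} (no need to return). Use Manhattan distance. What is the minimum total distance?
35
(one optimal route: (4, 8, -2) → (1, -2, 0) → (-5, 0, 4) → (-3, 4, 6))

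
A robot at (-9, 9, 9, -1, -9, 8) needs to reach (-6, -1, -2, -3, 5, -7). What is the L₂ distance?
25.593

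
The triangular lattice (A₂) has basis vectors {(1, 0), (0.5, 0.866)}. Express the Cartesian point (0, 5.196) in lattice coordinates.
-3b₁ + 6b₂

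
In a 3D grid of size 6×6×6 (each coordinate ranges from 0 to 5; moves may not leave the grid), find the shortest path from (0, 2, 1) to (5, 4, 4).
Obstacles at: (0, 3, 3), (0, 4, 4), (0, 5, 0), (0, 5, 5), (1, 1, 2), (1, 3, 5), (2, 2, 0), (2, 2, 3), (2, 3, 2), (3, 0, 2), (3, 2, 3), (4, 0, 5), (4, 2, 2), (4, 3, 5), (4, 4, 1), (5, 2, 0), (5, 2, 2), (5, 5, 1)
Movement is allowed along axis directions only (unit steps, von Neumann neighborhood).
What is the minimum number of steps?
10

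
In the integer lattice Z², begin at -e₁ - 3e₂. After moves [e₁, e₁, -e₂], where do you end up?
(1, -4)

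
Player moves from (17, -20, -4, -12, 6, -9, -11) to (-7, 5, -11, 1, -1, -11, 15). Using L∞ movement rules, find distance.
26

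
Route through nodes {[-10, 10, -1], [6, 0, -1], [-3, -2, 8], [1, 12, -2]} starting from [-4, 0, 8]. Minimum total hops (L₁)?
55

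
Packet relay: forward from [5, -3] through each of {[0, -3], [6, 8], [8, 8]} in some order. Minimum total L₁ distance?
24
(one optimal route: (5, -3) → (0, -3) → (6, 8) → (8, 8))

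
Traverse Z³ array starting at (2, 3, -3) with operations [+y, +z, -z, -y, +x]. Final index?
(3, 3, -3)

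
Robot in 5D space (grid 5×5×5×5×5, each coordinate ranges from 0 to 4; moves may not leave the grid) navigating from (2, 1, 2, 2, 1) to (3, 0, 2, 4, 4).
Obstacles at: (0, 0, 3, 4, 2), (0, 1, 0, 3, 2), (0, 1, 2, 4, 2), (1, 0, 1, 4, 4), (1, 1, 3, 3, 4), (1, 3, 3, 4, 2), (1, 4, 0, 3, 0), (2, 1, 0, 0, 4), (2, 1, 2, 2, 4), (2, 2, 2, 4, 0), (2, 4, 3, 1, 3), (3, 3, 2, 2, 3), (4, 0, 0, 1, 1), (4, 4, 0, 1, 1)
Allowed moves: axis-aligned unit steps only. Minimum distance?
7
(one shortest path: (2, 1, 2, 2, 1) → (3, 1, 2, 2, 1) → (3, 0, 2, 2, 1) → (3, 0, 2, 3, 1) → (3, 0, 2, 4, 1) → (3, 0, 2, 4, 2) → (3, 0, 2, 4, 3) → (3, 0, 2, 4, 4))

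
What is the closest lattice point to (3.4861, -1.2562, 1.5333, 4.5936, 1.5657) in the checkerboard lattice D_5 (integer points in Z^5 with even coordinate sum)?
(4, -1, 2, 5, 2)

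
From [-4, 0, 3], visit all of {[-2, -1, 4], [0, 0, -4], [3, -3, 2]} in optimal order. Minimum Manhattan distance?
25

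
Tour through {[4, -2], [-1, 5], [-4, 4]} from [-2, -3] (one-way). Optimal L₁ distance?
23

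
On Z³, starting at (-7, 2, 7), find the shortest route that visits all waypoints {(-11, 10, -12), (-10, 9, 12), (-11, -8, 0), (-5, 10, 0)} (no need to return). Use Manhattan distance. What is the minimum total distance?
81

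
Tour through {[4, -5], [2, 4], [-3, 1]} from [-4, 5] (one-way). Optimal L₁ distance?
24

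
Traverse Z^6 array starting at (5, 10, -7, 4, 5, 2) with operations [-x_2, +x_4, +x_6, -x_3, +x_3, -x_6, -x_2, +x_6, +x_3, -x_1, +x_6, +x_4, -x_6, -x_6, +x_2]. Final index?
(4, 9, -6, 6, 5, 2)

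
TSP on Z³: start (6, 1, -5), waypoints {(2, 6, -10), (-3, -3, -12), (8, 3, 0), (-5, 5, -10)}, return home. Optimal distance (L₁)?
68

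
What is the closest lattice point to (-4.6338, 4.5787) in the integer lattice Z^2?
(-5, 5)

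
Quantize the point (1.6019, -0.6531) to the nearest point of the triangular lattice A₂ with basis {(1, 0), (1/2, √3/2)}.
(1.5, -0.866)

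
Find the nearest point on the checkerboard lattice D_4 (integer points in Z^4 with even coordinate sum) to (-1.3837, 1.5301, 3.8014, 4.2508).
(-1, 1, 4, 4)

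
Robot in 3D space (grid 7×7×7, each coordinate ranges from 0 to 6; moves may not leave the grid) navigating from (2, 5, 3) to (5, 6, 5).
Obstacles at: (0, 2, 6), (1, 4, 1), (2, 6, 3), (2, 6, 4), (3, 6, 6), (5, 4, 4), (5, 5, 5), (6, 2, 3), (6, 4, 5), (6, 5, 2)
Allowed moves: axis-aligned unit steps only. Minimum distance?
6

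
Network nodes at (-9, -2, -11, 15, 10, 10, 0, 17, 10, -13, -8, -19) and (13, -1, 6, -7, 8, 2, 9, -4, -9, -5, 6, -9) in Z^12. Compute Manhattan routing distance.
153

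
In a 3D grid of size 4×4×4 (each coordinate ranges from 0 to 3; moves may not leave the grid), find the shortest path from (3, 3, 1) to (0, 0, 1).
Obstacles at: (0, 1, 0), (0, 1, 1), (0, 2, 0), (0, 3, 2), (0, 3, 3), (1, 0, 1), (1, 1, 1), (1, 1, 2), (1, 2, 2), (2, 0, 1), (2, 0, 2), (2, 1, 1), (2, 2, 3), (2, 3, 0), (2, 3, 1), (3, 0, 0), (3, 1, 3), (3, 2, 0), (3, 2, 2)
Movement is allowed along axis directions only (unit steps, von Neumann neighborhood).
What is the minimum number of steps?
8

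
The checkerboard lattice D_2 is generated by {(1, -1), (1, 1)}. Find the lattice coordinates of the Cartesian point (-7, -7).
-7b₂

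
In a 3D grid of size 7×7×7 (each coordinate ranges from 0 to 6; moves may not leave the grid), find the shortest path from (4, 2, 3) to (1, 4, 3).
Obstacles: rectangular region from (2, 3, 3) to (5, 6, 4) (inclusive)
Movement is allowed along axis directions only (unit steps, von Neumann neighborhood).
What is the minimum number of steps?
5
(one shortest path: (4, 2, 3) → (3, 2, 3) → (2, 2, 3) → (1, 2, 3) → (1, 3, 3) → (1, 4, 3))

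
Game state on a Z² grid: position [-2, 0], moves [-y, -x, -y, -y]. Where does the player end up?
(-3, -3)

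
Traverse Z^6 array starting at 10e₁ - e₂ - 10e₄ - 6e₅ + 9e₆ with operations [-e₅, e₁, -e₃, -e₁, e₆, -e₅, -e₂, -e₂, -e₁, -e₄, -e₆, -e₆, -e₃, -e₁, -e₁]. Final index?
(7, -3, -2, -11, -8, 8)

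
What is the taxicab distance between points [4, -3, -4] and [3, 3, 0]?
11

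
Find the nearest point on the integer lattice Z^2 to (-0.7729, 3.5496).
(-1, 4)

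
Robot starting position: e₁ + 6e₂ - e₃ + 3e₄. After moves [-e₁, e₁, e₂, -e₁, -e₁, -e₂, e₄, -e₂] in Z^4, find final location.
(-1, 5, -1, 4)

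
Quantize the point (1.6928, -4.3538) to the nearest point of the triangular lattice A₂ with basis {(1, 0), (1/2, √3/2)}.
(1.5, -4.33)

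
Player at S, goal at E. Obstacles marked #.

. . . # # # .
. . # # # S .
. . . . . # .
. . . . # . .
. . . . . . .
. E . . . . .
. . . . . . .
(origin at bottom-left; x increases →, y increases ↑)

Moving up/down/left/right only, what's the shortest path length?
10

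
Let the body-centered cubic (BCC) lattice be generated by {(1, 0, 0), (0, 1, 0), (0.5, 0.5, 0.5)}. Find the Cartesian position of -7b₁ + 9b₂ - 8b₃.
(-11, 5, -4)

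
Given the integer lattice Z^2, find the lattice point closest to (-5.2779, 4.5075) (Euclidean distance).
(-5, 5)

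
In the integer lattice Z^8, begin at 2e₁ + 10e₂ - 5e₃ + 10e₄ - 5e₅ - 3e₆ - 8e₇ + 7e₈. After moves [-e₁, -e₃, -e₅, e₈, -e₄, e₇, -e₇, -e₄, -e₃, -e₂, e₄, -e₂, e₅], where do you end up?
(1, 8, -7, 9, -5, -3, -8, 8)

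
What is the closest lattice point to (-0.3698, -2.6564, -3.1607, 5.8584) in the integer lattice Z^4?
(0, -3, -3, 6)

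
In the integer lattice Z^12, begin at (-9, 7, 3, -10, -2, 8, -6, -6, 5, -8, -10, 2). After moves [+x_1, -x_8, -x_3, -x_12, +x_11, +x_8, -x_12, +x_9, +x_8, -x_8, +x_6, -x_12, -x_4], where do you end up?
(-8, 7, 2, -11, -2, 9, -6, -6, 6, -8, -9, -1)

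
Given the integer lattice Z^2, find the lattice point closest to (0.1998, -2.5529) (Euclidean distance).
(0, -3)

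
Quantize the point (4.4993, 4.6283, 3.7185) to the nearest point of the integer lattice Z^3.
(4, 5, 4)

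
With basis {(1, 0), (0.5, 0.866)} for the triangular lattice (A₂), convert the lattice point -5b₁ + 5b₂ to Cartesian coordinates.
(-2.5, 4.33)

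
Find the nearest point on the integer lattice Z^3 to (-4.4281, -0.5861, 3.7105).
(-4, -1, 4)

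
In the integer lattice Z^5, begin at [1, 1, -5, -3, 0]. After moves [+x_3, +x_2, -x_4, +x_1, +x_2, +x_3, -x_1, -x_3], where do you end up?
(1, 3, -4, -4, 0)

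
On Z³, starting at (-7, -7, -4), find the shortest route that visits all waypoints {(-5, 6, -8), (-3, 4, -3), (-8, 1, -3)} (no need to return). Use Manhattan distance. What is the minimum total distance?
27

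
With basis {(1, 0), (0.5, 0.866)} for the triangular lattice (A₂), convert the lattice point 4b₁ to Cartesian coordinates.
(4, 0)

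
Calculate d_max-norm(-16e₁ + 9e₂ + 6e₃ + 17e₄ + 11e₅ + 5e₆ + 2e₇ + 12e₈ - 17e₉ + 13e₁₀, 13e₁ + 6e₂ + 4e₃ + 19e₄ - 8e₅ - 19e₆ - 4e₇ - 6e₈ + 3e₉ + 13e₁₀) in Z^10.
29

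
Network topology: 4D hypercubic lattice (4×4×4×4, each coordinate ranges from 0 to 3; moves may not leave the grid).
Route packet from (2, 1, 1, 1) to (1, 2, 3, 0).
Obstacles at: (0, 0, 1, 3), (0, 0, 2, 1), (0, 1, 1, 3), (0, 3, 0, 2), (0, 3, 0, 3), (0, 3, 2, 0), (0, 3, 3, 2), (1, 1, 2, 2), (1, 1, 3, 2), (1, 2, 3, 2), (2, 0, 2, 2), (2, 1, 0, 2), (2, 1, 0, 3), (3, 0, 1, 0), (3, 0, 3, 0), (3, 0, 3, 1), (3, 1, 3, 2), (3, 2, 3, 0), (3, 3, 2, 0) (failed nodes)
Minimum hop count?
5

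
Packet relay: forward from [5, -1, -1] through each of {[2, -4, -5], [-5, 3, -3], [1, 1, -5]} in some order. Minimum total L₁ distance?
26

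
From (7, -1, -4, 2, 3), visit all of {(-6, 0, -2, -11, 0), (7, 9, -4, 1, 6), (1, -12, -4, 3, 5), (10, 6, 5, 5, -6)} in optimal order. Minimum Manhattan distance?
132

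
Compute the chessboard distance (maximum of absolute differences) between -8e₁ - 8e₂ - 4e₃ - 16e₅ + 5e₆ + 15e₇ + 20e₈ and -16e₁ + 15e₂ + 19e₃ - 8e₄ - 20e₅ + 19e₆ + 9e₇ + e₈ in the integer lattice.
23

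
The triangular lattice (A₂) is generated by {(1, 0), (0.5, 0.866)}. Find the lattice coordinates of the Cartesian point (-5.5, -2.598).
-4b₁ - 3b₂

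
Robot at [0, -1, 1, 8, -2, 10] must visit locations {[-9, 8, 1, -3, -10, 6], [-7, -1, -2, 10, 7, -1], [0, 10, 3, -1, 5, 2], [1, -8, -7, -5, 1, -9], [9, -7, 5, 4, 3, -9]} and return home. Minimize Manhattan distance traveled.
234
(one optimal route: (0, -1, 1, 8, -2, 10) → (-9, 8, 1, -3, -10, 6) → (0, 10, 3, -1, 5, 2) → (1, -8, -7, -5, 1, -9) → (9, -7, 5, 4, 3, -9) → (-7, -1, -2, 10, 7, -1) → (0, -1, 1, 8, -2, 10))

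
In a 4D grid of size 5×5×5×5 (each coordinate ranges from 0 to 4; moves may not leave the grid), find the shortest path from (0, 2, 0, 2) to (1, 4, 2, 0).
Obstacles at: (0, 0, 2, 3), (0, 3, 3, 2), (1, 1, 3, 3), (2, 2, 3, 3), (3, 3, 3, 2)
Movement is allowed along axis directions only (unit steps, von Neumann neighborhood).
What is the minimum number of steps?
7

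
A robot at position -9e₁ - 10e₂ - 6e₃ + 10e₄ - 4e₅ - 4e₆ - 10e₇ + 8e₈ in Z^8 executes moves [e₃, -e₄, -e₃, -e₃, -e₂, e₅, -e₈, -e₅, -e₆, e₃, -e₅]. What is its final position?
(-9, -11, -6, 9, -5, -5, -10, 7)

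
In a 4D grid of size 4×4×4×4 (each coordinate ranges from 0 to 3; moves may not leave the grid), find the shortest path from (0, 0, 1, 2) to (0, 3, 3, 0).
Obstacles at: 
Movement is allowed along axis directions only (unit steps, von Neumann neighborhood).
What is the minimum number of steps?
7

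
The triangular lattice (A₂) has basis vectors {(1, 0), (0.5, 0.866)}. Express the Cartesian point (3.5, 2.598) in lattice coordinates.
2b₁ + 3b₂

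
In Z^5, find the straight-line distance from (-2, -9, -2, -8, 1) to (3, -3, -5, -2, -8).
13.6748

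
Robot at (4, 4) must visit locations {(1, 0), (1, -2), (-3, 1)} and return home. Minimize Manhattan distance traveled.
26
(one optimal route: (4, 4) → (1, 0) → (1, -2) → (-3, 1) → (4, 4))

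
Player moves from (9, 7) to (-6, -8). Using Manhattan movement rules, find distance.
30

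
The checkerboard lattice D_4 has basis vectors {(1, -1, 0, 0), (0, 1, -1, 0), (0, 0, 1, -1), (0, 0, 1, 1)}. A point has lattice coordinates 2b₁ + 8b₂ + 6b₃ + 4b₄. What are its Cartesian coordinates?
(2, 6, 2, -2)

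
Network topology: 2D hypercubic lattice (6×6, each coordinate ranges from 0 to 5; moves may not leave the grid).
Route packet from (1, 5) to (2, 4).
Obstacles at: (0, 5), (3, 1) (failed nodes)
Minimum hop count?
2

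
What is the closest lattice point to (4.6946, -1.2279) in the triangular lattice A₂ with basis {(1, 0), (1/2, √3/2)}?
(4.5, -0.866)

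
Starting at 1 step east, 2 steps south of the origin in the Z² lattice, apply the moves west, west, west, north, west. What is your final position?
(-3, -1)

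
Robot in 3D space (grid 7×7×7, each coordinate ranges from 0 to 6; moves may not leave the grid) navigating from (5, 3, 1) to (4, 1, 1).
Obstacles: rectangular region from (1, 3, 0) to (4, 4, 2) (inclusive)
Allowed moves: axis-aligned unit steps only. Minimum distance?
3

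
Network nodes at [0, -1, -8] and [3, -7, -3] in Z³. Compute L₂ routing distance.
8.3666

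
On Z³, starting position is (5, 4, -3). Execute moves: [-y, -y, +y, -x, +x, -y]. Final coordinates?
(5, 2, -3)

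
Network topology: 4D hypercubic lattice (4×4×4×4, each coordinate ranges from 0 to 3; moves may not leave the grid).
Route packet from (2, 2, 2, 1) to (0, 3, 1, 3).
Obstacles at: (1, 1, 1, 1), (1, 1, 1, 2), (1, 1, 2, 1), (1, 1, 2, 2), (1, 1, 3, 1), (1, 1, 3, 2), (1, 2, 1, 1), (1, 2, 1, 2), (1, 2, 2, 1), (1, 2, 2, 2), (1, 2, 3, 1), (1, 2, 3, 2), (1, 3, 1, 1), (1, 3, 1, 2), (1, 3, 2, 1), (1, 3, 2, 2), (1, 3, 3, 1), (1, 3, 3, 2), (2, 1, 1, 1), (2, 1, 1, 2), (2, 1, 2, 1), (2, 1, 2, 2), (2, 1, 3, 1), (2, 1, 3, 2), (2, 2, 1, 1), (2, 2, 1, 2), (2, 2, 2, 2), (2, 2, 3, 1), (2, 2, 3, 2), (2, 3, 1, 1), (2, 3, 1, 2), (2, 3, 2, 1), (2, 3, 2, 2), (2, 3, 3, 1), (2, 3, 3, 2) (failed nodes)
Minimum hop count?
8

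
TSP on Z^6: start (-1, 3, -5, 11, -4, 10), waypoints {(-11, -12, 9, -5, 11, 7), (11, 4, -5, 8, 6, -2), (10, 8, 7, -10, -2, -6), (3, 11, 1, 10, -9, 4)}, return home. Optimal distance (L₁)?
268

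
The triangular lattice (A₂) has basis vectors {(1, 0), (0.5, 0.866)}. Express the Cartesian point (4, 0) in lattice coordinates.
4b₁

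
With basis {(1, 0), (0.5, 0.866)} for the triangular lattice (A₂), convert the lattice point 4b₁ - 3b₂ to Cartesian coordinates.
(2.5, -2.598)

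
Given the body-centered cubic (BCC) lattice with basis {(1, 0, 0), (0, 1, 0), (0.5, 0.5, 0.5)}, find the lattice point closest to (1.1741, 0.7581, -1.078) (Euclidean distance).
(1, 1, -1)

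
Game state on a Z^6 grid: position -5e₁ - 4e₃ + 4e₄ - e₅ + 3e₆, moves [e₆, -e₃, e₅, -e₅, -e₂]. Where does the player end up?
(-5, -1, -5, 4, -1, 4)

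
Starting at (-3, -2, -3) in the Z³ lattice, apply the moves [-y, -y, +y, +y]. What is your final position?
(-3, -2, -3)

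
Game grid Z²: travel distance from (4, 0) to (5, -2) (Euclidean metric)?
2.23607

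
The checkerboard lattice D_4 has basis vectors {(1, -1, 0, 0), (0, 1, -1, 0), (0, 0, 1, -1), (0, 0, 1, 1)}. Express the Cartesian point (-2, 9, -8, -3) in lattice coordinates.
-2b₁ + 7b₂ + b₃ - 2b₄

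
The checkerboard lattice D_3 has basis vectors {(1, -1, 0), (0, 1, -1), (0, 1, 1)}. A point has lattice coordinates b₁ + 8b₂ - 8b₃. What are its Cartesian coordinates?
(1, -1, -16)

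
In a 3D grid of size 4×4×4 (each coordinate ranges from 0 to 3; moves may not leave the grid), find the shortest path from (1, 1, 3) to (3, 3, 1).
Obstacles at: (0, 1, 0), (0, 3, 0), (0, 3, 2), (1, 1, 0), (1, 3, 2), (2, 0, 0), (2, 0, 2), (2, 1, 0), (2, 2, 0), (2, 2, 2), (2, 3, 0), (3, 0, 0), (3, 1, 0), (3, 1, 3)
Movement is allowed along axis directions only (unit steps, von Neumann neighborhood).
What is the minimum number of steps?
6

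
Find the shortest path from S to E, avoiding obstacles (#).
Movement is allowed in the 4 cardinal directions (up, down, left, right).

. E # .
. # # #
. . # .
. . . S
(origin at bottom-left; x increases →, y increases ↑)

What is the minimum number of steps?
7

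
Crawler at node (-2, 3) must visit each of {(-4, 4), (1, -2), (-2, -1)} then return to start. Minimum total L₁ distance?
22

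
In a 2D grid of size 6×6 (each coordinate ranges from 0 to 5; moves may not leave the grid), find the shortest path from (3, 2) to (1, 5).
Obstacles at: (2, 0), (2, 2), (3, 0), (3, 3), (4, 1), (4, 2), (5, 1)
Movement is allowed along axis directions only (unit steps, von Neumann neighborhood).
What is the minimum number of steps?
7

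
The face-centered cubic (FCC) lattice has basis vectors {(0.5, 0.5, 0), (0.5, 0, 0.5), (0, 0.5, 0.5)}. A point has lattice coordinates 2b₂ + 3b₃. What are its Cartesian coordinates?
(1, 1.5, 2.5)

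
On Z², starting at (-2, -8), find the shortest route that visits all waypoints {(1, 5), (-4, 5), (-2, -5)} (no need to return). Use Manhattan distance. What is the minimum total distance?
20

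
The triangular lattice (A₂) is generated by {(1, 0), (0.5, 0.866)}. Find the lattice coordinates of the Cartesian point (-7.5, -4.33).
-5b₁ - 5b₂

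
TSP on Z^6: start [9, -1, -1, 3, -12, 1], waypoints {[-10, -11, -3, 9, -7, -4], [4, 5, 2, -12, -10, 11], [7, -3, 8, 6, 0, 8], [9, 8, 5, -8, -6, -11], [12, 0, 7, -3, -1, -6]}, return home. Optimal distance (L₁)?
248
(one optimal route: (9, -1, -1, 3, -12, 1) → (-10, -11, -3, 9, -7, -4) → (7, -3, 8, 6, 0, 8) → (12, 0, 7, -3, -1, -6) → (9, 8, 5, -8, -6, -11) → (4, 5, 2, -12, -10, 11) → (9, -1, -1, 3, -12, 1))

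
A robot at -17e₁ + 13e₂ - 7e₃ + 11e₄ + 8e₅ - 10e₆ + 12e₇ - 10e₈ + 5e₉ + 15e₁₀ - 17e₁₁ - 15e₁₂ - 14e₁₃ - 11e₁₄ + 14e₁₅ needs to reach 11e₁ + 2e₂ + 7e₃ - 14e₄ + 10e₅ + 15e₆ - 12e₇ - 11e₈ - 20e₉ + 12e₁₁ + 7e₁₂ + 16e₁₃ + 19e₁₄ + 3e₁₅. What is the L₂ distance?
83.8332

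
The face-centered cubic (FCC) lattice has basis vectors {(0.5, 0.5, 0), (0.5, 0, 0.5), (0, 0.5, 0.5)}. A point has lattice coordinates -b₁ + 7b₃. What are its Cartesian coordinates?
(-0.5, 3, 3.5)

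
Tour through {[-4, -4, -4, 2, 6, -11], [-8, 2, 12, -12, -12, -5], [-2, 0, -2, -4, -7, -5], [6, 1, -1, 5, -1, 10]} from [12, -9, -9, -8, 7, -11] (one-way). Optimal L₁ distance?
161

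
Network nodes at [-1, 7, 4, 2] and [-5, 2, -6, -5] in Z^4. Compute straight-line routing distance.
13.784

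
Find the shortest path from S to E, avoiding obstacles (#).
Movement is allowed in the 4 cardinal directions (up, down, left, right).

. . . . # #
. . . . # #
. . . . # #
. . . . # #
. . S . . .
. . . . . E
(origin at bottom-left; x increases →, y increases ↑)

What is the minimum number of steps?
4
(one shortest path: (2, 1) → (3, 1) → (4, 1) → (5, 1) → (5, 0))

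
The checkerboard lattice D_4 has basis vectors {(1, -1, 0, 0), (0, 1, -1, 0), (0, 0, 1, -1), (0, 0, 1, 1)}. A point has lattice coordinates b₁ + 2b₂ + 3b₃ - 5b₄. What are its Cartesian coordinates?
(1, 1, -4, -8)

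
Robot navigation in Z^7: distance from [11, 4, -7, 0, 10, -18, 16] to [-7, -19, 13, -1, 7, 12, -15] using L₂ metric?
55.8928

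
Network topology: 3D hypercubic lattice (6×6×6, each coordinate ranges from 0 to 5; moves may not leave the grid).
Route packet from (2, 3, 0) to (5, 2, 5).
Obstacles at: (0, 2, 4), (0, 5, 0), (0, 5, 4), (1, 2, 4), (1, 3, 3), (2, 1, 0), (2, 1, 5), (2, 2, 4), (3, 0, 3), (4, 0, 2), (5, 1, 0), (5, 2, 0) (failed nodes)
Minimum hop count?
9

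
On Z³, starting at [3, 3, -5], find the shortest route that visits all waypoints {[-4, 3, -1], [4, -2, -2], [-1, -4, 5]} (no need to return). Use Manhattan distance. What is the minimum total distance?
39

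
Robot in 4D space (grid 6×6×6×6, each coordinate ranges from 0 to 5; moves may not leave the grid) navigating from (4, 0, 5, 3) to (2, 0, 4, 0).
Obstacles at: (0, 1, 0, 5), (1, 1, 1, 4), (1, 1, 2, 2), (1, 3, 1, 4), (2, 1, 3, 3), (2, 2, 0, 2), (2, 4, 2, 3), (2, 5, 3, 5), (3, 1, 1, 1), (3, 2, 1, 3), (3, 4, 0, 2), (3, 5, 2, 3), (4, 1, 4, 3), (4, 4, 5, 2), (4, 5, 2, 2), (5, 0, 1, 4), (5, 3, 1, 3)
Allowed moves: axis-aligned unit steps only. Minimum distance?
6
(one shortest path: (4, 0, 5, 3) → (3, 0, 5, 3) → (2, 0, 5, 3) → (2, 0, 4, 3) → (2, 0, 4, 2) → (2, 0, 4, 1) → (2, 0, 4, 0))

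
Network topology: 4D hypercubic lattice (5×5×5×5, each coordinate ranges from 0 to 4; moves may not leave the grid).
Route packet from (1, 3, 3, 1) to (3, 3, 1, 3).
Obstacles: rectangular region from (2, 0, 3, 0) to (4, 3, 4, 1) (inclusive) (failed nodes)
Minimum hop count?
6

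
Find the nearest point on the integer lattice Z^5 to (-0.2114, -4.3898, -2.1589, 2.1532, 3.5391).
(0, -4, -2, 2, 4)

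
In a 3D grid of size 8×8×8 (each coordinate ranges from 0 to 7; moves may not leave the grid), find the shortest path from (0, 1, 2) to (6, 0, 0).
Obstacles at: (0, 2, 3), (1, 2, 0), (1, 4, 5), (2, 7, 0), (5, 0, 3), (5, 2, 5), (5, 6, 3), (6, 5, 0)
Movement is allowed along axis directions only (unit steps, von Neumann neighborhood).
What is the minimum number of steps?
9
(one shortest path: (0, 1, 2) → (1, 1, 2) → (2, 1, 2) → (3, 1, 2) → (4, 1, 2) → (5, 1, 2) → (6, 1, 2) → (6, 0, 2) → (6, 0, 1) → (6, 0, 0))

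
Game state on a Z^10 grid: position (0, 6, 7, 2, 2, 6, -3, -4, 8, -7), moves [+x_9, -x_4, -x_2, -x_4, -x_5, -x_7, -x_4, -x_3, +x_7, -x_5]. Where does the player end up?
(0, 5, 6, -1, 0, 6, -3, -4, 9, -7)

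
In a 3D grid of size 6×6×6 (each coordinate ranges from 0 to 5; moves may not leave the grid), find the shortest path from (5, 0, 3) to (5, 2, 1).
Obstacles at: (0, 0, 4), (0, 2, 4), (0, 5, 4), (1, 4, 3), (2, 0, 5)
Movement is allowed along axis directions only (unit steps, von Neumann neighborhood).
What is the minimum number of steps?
4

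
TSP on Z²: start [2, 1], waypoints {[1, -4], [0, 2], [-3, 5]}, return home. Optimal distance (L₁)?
28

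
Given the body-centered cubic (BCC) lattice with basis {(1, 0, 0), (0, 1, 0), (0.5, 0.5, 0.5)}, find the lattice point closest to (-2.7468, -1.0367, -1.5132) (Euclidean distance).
(-2.5, -1.5, -1.5)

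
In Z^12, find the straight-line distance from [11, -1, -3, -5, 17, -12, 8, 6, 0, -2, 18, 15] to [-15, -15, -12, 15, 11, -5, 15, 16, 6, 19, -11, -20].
64.2651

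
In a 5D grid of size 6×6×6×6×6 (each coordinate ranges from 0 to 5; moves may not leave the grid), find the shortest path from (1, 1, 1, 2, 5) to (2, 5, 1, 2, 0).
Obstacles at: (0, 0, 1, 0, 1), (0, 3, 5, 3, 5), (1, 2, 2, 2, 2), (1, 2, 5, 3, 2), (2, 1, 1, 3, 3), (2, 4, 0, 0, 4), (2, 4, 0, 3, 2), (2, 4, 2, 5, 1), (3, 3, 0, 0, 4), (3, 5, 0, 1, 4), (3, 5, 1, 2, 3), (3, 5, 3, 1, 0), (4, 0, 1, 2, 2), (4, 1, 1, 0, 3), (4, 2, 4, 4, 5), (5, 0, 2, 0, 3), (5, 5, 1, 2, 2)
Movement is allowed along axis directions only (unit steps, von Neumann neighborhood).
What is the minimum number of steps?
10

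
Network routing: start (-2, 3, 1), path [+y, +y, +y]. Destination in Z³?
(-2, 6, 1)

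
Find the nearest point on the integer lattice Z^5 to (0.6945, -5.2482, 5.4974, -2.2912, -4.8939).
(1, -5, 5, -2, -5)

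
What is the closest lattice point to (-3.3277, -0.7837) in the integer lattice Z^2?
(-3, -1)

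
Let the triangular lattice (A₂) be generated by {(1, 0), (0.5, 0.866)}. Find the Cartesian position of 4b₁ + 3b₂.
(5.5, 2.598)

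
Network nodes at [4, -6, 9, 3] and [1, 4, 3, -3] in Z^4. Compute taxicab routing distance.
25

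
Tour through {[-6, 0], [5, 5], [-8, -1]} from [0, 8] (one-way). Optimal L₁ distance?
27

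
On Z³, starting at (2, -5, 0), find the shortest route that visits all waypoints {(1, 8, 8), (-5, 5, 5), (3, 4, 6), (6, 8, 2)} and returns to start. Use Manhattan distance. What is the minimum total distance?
68
(one optimal route: (2, -5, 0) → (3, 4, 6) → (-5, 5, 5) → (1, 8, 8) → (6, 8, 2) → (2, -5, 0))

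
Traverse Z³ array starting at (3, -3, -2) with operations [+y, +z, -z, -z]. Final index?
(3, -2, -3)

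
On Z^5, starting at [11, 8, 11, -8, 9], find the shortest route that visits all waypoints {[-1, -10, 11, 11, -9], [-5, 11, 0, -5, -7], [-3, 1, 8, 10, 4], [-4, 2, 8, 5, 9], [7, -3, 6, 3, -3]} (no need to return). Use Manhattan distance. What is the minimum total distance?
157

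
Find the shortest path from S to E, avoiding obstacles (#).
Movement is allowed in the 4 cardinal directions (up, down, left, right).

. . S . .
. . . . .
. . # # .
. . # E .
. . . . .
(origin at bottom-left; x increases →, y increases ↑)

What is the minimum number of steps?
6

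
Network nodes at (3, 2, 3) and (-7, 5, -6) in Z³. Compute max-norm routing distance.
10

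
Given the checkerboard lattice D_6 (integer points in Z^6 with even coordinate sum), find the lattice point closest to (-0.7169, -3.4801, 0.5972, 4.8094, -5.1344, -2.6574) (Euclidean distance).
(-1, -3, 1, 5, -5, -3)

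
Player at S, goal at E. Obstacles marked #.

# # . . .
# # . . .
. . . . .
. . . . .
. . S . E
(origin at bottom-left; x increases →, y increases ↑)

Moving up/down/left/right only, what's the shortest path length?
2
(one shortest path: (2, 0) → (3, 0) → (4, 0))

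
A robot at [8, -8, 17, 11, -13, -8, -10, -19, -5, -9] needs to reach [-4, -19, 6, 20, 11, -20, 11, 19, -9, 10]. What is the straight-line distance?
58.7282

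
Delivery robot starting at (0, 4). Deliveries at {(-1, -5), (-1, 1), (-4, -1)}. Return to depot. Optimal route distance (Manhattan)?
26
(one optimal route: (0, 4) → (-1, -5) → (-4, -1) → (-1, 1) → (0, 4))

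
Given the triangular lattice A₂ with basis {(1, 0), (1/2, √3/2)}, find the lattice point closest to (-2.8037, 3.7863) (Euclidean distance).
(-3, 3.464)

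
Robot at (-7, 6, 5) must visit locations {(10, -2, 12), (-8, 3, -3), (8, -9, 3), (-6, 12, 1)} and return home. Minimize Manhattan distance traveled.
110
(one optimal route: (-7, 6, 5) → (10, -2, 12) → (8, -9, 3) → (-8, 3, -3) → (-6, 12, 1) → (-7, 6, 5))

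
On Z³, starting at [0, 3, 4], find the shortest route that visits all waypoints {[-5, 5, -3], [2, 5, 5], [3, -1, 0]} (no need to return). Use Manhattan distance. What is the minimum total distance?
34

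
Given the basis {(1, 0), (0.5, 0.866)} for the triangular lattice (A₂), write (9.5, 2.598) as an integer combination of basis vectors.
8b₁ + 3b₂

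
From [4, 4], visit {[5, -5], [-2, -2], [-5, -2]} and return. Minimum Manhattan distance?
38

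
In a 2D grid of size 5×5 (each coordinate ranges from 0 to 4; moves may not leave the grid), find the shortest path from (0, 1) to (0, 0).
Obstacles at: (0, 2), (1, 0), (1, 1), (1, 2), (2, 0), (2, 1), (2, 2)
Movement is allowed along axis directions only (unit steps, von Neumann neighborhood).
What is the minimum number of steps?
1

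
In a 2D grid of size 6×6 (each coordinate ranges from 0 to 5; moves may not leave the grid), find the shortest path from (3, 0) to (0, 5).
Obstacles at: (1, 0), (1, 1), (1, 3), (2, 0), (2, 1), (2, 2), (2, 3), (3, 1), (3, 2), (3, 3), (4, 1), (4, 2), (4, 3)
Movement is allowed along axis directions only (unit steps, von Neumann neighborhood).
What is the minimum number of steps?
12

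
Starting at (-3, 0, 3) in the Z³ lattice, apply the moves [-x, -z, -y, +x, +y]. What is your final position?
(-3, 0, 2)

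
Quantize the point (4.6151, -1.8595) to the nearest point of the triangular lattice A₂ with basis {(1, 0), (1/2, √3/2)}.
(5, -1.732)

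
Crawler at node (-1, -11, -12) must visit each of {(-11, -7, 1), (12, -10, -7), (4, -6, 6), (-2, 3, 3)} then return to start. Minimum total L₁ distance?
110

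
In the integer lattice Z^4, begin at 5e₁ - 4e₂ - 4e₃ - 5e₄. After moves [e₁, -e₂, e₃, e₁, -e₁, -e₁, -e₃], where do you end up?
(5, -5, -4, -5)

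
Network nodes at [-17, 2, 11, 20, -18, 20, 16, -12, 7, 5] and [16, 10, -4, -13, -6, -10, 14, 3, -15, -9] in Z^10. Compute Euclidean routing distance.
66.4831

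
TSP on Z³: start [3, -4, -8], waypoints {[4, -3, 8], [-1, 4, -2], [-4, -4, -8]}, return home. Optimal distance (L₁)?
64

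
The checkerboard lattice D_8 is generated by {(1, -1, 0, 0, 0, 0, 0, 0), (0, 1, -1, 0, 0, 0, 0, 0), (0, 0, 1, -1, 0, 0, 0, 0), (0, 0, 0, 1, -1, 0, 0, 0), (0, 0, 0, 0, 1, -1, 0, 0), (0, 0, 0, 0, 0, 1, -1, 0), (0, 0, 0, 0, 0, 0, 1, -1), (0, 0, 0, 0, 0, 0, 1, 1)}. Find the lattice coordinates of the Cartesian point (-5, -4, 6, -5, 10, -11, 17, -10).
-5b₁ - 9b₂ - 3b₃ - 8b₄ + 2b₅ - 9b₆ + 9b₇ - b₈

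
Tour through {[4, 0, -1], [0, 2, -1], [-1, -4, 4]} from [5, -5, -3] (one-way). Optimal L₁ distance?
26
(one optimal route: (5, -5, -3) → (4, 0, -1) → (0, 2, -1) → (-1, -4, 4))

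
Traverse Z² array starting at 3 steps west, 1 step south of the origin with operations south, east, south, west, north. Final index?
(-3, -2)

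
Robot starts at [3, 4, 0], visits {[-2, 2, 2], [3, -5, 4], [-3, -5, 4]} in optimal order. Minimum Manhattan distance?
25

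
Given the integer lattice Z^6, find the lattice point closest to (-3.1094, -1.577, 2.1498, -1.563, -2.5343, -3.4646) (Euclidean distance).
(-3, -2, 2, -2, -3, -3)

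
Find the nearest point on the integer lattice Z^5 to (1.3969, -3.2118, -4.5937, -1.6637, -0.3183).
(1, -3, -5, -2, 0)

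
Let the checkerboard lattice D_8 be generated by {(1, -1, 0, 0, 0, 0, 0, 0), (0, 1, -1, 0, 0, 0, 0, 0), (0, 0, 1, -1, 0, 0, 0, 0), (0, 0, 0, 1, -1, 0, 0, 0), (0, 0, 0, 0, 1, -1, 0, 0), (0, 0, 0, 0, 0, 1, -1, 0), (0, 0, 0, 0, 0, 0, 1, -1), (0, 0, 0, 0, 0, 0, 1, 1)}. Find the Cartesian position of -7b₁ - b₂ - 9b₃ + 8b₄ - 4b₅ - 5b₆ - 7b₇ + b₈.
(-7, 6, -8, 17, -12, -1, -1, 8)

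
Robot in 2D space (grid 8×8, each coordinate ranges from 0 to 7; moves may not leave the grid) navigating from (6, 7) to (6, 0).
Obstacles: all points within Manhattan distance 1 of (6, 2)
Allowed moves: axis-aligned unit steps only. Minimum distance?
11
(one shortest path: (6, 7) → (5, 7) → (4, 7) → (4, 6) → (4, 5) → (4, 4) → (4, 3) → (4, 2) → (4, 1) → (5, 1) → (5, 0) → (6, 0))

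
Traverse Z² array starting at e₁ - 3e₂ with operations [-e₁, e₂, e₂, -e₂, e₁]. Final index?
(1, -2)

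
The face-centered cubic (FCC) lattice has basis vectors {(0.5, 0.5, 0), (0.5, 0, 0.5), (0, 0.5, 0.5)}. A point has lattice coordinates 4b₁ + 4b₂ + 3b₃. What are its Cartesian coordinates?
(4, 3.5, 3.5)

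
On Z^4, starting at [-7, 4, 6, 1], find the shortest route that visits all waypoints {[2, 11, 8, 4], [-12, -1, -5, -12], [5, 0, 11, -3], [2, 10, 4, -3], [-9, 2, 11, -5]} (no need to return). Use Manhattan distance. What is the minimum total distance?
100
(one optimal route: (-7, 4, 6, 1) → (2, 11, 8, 4) → (2, 10, 4, -3) → (5, 0, 11, -3) → (-9, 2, 11, -5) → (-12, -1, -5, -12))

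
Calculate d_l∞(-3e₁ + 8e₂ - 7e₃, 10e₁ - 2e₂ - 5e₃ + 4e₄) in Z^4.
13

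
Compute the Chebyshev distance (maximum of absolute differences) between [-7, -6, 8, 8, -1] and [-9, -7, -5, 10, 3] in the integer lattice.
13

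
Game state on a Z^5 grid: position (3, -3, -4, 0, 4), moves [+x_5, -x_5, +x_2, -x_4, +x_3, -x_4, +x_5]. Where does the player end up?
(3, -2, -3, -2, 5)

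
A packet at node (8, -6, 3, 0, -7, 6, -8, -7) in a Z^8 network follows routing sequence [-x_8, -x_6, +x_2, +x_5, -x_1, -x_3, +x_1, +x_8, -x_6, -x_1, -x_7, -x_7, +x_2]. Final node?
(7, -4, 2, 0, -6, 4, -10, -7)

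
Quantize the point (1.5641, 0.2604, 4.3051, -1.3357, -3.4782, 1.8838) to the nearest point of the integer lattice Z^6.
(2, 0, 4, -1, -3, 2)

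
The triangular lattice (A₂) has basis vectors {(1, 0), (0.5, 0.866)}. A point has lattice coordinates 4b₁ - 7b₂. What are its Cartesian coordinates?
(0.5, -6.062)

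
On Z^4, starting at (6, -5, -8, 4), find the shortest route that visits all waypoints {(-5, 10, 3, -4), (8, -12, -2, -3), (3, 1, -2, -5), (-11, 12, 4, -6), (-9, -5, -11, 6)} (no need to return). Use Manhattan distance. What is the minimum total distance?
116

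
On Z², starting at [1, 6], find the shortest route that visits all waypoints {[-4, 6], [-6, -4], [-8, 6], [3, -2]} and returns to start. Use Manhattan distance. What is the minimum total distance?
42
(one optimal route: (1, 6) → (-4, 6) → (-8, 6) → (-6, -4) → (3, -2) → (1, 6))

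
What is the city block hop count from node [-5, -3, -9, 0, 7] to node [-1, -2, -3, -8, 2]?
24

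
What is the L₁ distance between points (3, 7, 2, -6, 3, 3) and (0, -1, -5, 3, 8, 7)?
36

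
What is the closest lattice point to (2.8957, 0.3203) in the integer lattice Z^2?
(3, 0)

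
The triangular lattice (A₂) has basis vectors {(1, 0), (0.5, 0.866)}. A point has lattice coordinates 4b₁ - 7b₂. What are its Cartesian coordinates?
(0.5, -6.062)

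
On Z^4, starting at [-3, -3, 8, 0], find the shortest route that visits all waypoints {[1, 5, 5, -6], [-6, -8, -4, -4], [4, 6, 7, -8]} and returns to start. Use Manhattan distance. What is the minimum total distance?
88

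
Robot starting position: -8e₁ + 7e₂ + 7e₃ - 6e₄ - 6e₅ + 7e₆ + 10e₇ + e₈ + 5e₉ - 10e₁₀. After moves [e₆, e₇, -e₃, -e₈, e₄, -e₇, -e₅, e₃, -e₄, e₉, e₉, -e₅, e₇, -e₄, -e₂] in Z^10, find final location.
(-8, 6, 7, -7, -8, 8, 11, 0, 7, -10)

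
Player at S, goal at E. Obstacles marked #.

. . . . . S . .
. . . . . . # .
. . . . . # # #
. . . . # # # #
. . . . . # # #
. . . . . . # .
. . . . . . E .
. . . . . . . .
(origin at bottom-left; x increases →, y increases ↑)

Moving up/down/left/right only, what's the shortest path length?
11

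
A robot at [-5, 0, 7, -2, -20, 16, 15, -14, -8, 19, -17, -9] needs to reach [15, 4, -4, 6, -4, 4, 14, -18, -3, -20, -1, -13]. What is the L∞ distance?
39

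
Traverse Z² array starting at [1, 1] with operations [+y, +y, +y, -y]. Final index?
(1, 3)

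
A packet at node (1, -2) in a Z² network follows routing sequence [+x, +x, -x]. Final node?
(2, -2)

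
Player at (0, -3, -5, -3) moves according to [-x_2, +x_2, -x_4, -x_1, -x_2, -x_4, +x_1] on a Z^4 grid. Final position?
(0, -4, -5, -5)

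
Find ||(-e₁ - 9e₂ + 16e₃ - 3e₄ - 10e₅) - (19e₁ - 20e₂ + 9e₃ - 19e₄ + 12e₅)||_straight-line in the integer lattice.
36.1939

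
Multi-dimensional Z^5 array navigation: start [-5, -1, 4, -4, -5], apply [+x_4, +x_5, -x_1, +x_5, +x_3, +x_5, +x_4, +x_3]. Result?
(-6, -1, 6, -2, -2)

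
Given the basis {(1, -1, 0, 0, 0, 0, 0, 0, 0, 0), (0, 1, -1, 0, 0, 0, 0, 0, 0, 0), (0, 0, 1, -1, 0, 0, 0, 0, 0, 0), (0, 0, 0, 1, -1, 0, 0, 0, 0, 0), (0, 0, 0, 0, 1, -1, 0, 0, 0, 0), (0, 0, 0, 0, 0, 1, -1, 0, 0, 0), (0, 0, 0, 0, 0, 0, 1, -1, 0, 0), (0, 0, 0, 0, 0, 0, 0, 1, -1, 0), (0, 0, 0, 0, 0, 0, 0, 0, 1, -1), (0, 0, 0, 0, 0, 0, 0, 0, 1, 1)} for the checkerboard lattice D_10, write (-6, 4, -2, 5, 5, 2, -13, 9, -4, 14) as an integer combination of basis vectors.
-6b₁ - 2b₂ - 4b₃ + b₄ + 6b₅ + 8b₆ - 5b₇ + 4b₈ - 7b₉ + 7b₁₀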